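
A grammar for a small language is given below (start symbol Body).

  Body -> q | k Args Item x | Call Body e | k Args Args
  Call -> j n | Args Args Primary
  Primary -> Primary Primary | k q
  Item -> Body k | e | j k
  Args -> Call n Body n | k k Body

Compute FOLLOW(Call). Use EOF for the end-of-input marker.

{ j, k, n, q }

In Body -> Call Body e: add FIRST(Body e) = { j, k, q }.
In Args -> Call n Body n: add FIRST(n Body n) = { n }.
Union: FOLLOW(Call) = { j, k, n, q }.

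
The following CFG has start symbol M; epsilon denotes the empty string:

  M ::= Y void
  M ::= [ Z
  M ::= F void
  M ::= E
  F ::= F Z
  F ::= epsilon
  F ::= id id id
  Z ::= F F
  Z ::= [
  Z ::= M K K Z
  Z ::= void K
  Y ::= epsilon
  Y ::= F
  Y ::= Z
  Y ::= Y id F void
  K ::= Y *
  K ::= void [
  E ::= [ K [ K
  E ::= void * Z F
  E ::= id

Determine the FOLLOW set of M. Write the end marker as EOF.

{ EOF, *, [, id, void }

M is the start symbol, so EOF ∈ FOLLOW(M).
In Z ::= M K K Z: add FIRST(K K Z) = { *, [, id, void }.
Union: FOLLOW(M) = { EOF, *, [, id, void }.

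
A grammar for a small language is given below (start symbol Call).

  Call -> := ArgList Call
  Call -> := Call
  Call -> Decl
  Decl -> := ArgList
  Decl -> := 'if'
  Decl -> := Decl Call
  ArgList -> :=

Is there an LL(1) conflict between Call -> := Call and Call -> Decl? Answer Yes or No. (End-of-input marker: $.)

Yes

FIRST(:= Call) = { := } and FIRST(Decl) = { := }.
Both contain :=, so the two alternatives are not disjoint — LL(1) conflict.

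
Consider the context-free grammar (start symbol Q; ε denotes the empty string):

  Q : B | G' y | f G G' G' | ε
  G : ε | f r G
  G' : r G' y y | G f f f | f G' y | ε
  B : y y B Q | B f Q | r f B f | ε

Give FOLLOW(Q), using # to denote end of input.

{ #, f, r, y }

Q is the start symbol, so # ∈ FOLLOW(Q).
In B : y y B Q: Q is at the end, add FOLLOW(B) = { #, f, r, y }.
In B : B f Q: Q is at the end, add FOLLOW(B) = { #, f, r, y }.
Union: FOLLOW(Q) = { #, f, r, y }.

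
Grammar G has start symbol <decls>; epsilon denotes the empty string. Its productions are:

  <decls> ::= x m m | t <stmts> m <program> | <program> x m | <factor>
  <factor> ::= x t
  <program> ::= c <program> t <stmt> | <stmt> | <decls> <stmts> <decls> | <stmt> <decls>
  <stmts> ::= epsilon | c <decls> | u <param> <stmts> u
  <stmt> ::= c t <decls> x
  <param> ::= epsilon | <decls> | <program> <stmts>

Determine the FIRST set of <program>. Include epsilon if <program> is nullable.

{ c, t, x }

<program> ::= c <program> t <stmt> contributes {c}.
From <program> ::= <stmt>: add FIRST(<stmt>) = { c }.
From <program> ::= <decls> <stmts> <decls>: add FIRST(<decls>) = { c, t, x }.
From <program> ::= <stmt> <decls>: add FIRST(<stmt>) = { c }.
Union: FIRST(<program>) = { c, t, x }.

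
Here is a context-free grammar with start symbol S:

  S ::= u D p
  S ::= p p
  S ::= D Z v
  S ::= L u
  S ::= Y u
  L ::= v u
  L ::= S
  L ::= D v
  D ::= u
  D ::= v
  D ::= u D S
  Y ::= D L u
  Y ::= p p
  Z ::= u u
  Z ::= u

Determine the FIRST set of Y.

From Y ::= D L u: add FIRST(D) = { u, v }.
Y ::= p p contributes {p}.
Union: FIRST(Y) = { p, u, v }.

{ p, u, v }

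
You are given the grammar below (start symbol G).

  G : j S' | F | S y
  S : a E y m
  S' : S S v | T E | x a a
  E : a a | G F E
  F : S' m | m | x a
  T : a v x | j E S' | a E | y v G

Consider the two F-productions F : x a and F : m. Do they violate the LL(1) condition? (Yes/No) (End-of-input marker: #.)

FIRST(x a) = { x } and FIRST(m) = { m }.
The FIRST sets are disjoint and neither alternative is nullable — no conflict.

No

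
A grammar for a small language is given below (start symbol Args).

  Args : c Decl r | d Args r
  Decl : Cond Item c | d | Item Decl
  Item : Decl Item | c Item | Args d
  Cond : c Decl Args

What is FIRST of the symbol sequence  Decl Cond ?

Add FIRST(Decl) = { c, d }; Decl is not nullable, stop.

{ c, d }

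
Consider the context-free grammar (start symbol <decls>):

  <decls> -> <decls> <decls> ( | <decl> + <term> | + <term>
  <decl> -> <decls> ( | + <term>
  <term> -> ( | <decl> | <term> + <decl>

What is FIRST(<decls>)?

{ + }

From <decls> -> <decls> <decls> (: add FIRST(<decls>) = { + }.
From <decls> -> <decl> + <term>: add FIRST(<decl>) = { + }.
<decls> -> + <term> contributes {+}.
Union: FIRST(<decls>) = { + }.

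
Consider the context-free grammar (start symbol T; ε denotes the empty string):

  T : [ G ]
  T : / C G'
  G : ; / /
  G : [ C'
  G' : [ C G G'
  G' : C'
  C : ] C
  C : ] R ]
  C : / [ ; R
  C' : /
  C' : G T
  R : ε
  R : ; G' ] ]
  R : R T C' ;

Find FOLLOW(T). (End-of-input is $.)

{ $, /, ;, [, ] }

T is the start symbol, so $ ∈ FOLLOW(T).
In C' : G T: T is at the end, add FOLLOW(C') = { $, /, ;, [, ] }.
In R : R T C' ;: add FIRST(C' ;) = { /, ;, [ }.
Union: FOLLOW(T) = { $, /, ;, [, ] }.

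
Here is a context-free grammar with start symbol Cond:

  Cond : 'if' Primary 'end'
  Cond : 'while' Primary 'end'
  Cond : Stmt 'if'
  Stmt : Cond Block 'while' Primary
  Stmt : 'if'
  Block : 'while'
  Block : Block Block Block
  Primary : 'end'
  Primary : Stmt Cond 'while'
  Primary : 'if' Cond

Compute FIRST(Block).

{ 'while' }

Block : 'while' contributes {'while'}.
From Block : Block Block Block: add FIRST(Block) = { 'while' }.
Union: FIRST(Block) = { 'while' }.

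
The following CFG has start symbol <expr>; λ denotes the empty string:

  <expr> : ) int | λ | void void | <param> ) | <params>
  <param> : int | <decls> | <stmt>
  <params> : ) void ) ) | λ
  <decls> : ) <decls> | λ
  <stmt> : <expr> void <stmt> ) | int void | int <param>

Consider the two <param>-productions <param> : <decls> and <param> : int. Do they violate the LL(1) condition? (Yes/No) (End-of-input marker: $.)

FIRST(<decls>) = { ), λ } and FIRST(int) = { int }.
The first is nullable but FOLLOW(<param>) = { ) } is disjoint from FIRST of the second.

No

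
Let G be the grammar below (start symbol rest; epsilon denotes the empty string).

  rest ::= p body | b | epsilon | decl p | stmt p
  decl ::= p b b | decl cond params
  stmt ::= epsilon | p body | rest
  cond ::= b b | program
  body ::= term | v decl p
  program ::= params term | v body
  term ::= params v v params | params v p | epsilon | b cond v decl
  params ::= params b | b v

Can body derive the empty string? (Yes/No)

Yes

body ::= term and each of term is nullable, so body ⇒* epsilon.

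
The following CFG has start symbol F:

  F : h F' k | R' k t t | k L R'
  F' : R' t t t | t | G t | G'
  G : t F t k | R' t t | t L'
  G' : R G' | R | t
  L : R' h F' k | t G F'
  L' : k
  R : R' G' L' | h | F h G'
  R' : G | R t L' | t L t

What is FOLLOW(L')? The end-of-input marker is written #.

{ #, h, k, t }

In G : t L': L' is at the end, add FOLLOW(G) = { #, h, k, t }.
In R : R' G' L': L' is at the end, add FOLLOW(R) = { h, k, t }.
In R' : R t L': L' is at the end, add FOLLOW(R') = { #, h, k, t }.
Union: FOLLOW(L') = { #, h, k, t }.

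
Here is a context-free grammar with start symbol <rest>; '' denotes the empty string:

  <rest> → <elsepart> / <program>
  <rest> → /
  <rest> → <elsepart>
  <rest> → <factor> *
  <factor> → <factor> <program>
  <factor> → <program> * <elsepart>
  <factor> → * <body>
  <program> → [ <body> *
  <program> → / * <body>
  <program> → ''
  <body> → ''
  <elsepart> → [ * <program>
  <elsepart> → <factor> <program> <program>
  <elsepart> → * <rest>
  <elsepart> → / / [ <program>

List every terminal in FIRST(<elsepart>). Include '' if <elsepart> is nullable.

{ *, /, [ }

<elsepart> → [ * <program> contributes {[}.
From <elsepart> → <factor> <program> <program>: add FIRST(<factor>) = { *, /, [ }.
<elsepart> → * <rest> contributes {*}.
<elsepart> → / / [ <program> contributes {/}.
Union: FIRST(<elsepart>) = { *, /, [ }.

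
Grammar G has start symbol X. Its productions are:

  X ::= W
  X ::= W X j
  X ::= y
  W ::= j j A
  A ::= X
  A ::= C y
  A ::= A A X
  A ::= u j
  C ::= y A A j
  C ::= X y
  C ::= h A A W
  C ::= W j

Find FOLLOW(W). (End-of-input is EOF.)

In X ::= W: W is at the end, add FOLLOW(X) = { EOF, h, j, u, y }.
In X ::= W X j: add FIRST(X j) = { j, y }.
In C ::= h A A W: W is at the end, add FOLLOW(C) = { y }.
In C ::= W j: add FIRST(j) = { j }.
Union: FOLLOW(W) = { EOF, h, j, u, y }.

{ EOF, h, j, u, y }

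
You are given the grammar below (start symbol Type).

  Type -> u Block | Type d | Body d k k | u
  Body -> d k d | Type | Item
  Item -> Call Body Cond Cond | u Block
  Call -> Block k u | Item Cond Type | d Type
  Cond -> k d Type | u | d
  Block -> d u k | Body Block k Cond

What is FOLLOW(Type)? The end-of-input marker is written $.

Type is the start symbol, so $ ∈ FOLLOW(Type).
In Type -> Type d: add FIRST(d) = { d }.
In Body -> Type: Type is at the end, add FOLLOW(Body) = { d, k, u }.
In Call -> Item Cond Type: Type is at the end, add FOLLOW(Call) = { d, u }.
In Call -> d Type: Type is at the end, add FOLLOW(Call) = { d, u }.
In Cond -> k d Type: Type is at the end, add FOLLOW(Cond) = { $, d, k, u }.
Union: FOLLOW(Type) = { $, d, k, u }.

{ $, d, k, u }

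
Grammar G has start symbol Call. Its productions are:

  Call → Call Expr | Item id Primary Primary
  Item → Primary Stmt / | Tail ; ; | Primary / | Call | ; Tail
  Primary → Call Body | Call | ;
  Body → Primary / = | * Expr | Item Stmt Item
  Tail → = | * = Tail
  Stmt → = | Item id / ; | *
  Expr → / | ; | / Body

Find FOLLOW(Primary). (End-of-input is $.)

{ $, *, /, ;, =, id }

In Call → Item id Primary Primary: add FIRST(Primary) = { *, ;, = }.
In Call → Item id Primary Primary: Primary is at the end, add FOLLOW(Call) = { $, *, /, ;, =, id }.
In Item → Primary Stmt /: add FIRST(Stmt /) = { *, ;, = }.
In Item → Primary /: add FIRST(/) = { / }.
In Body → Primary / =: add FIRST(/ =) = { / }.
Union: FOLLOW(Primary) = { $, *, /, ;, =, id }.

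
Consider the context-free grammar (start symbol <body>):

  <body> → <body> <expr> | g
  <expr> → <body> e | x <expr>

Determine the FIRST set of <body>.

From <body> → <body> <expr>: add FIRST(<body>) = { g }.
<body> → g contributes {g}.
Union: FIRST(<body>) = { g }.

{ g }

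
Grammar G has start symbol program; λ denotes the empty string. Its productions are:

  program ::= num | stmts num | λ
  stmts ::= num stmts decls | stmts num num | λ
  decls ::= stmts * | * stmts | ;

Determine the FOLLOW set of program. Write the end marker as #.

{ # }

program is the start symbol, so # ∈ FOLLOW(program).
Union: FOLLOW(program) = { # }.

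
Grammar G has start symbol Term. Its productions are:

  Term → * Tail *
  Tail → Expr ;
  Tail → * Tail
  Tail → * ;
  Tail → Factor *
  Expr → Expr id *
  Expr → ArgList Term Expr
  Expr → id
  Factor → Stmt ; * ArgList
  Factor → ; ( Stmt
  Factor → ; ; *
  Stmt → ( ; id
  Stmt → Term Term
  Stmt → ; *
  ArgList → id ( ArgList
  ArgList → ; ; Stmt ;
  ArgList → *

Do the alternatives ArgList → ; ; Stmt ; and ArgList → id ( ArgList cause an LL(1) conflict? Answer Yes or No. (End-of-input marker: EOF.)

No

FIRST(; ; Stmt ;) = { ; } and FIRST(id ( ArgList) = { id }.
The FIRST sets are disjoint and neither alternative is nullable — no conflict.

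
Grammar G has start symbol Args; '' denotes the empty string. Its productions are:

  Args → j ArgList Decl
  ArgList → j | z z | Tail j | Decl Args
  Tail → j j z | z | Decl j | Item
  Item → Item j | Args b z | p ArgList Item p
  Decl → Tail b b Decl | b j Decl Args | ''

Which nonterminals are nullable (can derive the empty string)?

Directly nullable (have an ''-production): Decl.
No other nonterminal has a production whose RHS symbols are all nullable.

{ Decl }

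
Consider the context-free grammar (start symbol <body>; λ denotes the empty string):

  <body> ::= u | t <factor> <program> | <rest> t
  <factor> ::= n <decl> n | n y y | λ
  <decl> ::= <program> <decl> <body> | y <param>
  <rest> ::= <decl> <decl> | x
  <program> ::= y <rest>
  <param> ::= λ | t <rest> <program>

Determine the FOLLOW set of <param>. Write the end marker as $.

{ $, n, t, u, x, y }

In <decl> ::= y <param>: <param> is at the end, add FOLLOW(<decl>) = { $, n, t, u, x, y }.
Union: FOLLOW(<param>) = { $, n, t, u, x, y }.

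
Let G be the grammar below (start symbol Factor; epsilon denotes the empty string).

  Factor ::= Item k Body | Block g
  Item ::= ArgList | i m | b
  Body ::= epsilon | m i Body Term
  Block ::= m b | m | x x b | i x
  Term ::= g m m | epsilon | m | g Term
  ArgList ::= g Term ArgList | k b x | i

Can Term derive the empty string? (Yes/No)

Yes

Term has an epsilon-production, so Term ⇒ epsilon.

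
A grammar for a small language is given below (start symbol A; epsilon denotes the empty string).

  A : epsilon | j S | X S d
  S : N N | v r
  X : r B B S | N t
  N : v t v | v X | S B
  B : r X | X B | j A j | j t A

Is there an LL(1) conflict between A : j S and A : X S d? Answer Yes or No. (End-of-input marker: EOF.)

FIRST(j S) = { j } and FIRST(X S d) = { r, v }.
The FIRST sets are disjoint and neither alternative is nullable — no conflict.

No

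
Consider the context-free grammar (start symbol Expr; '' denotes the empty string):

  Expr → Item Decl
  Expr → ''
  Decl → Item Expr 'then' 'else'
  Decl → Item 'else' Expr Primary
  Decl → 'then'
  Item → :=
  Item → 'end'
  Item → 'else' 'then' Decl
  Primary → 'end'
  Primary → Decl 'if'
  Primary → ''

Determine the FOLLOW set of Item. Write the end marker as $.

{ 'else', 'end', 'then', := }

In Expr → Item Decl: add FIRST(Decl) = { 'else', 'end', 'then', := }.
In Decl → Item Expr 'then' 'else': add FIRST(Expr 'then' 'else') = { 'else', 'end', 'then', := }.
In Decl → Item 'else' Expr Primary: add FIRST('else' Expr Primary) = { 'else' }.
Union: FOLLOW(Item) = { 'else', 'end', 'then', := }.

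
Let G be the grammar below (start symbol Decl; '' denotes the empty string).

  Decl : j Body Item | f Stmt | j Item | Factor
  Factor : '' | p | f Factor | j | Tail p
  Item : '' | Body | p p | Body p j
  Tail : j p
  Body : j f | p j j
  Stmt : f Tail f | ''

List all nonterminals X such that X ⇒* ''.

Directly nullable (have an ''-production): Factor, Item, Stmt.
Decl : Factor with every symbol nullable, so Decl is nullable.
No other nonterminal has a production whose RHS symbols are all nullable.

{ Decl, Factor, Item, Stmt }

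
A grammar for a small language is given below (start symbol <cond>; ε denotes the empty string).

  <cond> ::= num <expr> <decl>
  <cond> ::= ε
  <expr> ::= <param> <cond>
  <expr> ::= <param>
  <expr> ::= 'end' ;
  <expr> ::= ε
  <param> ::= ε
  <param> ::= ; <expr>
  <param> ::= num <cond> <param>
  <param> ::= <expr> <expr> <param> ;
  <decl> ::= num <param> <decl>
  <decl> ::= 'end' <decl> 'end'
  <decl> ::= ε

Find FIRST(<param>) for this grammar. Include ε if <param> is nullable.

{ 'end', ;, num, ε }

<param> ::= ε contributes ε.
<param> ::= ; <expr> contributes {;}.
<param> ::= num <cond> <param> contributes {num}.
From <param> ::= <expr> <expr> <param> ;: <expr>, <expr>, <param> nullable, take FIRST(<expr>) ∪ FIRST(<expr>) ∪ FIRST(<param>) ∪ {;} = { 'end', ;, num }.
Union: FIRST(<param>) = { 'end', ;, num, ε }.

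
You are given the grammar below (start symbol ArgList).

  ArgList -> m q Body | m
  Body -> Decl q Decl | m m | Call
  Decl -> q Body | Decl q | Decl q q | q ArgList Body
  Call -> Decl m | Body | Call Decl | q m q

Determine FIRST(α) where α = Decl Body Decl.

Add FIRST(Decl) = { q }; Decl is not nullable, stop.

{ q }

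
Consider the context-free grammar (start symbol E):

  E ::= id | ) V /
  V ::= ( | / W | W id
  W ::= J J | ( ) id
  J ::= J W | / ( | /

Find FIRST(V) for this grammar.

{ (, / }

V ::= ( contributes {(}.
V ::= / W contributes {/}.
From V ::= W id: add FIRST(W) = { (, / }.
Union: FIRST(V) = { (, / }.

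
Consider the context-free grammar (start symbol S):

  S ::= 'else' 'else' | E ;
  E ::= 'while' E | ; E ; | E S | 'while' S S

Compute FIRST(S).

{ 'else', 'while', ; }

S ::= 'else' 'else' contributes {'else'}.
From S ::= E ;: add FIRST(E) = { 'while', ; }.
Union: FIRST(S) = { 'else', 'while', ; }.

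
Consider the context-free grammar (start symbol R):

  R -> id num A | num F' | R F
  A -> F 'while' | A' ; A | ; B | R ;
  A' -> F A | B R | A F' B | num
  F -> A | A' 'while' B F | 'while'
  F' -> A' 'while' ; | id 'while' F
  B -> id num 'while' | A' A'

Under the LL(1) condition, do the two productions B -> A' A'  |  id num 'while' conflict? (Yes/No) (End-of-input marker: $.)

Yes

FIRST(A' A') = { 'while', ;, id, num } and FIRST(id num 'while') = { id }.
Both contain id, so the two alternatives are not disjoint — LL(1) conflict.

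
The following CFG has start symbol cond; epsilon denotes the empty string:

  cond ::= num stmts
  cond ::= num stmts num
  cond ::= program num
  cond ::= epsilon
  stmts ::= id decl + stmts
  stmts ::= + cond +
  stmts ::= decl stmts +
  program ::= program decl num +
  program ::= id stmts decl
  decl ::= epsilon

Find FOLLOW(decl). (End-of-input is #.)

In stmts ::= id decl + stmts: add FIRST(+ stmts) = { + }.
In stmts ::= decl stmts +: add FIRST(stmts +) = { +, id }.
In program ::= program decl num +: add FIRST(num +) = { num }.
In program ::= id stmts decl: decl is at the end, add FOLLOW(program) = { num }.
Union: FOLLOW(decl) = { +, id, num }.

{ +, id, num }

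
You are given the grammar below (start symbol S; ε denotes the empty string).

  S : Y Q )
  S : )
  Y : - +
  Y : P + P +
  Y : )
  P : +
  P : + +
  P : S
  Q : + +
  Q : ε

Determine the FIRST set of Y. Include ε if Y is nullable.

Y : - + contributes {-}.
From Y : P + P +: add FIRST(P) = { ), +, - }.
Y : ) contributes {)}.
Union: FIRST(Y) = { ), +, - }.

{ ), +, - }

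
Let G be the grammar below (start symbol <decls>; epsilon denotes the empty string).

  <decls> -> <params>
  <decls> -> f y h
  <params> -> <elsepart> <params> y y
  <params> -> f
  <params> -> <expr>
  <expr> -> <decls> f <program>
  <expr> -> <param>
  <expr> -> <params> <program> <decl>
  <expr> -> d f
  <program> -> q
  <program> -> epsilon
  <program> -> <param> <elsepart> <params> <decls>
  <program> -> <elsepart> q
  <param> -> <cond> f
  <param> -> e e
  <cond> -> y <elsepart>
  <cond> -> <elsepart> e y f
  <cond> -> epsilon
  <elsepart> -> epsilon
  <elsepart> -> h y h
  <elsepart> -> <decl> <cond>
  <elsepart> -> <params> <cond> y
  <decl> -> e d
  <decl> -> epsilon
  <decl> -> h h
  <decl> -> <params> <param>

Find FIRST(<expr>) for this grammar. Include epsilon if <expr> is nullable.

{ d, e, f, h, y }

From <expr> -> <decls> f <program>: add FIRST(<decls>) = { d, e, f, h, y }.
From <expr> -> <param>: add FIRST(<param>) = { d, e, f, h, y }.
From <expr> -> <params> <program> <decl>: add FIRST(<params>) = { d, e, f, h, y }.
<expr> -> d f contributes {d}.
Union: FIRST(<expr>) = { d, e, f, h, y }.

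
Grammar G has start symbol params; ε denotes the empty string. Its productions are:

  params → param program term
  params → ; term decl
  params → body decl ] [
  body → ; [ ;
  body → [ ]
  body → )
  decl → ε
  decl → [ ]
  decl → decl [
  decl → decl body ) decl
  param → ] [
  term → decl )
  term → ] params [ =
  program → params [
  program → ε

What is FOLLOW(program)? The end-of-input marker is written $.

In params → param program term: add FIRST(term) = { ), ;, [, ] }.
Union: FOLLOW(program) = { ), ;, [, ] }.

{ ), ;, [, ] }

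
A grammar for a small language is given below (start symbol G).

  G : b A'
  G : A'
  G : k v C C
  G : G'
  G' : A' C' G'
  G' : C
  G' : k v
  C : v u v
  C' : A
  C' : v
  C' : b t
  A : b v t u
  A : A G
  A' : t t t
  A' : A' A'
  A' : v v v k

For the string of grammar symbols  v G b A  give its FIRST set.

{ v }

v is a terminal; add {v} and stop.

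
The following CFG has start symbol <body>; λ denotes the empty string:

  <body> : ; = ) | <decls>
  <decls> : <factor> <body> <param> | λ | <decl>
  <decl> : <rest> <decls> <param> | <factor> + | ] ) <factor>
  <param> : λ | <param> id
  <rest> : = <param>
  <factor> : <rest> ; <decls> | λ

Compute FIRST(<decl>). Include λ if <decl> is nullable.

From <decl> : <rest> <decls> <param>: add FIRST(<rest>) = { = }.
From <decl> : <factor> +: <factor> nullable, take FIRST(<factor>) ∪ {+} = { +, = }.
<decl> : ] ) <factor> contributes {]}.
Union: FIRST(<decl>) = { +, =, ] }.

{ +, =, ] }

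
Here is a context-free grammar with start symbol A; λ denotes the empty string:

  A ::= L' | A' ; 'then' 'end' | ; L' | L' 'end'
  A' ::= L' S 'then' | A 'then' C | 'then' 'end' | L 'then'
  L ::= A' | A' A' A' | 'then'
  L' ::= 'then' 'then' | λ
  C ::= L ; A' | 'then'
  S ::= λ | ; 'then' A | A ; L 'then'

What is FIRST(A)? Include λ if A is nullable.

{ 'end', 'then', ;, λ }

From A ::= L': add FIRST(L') = { 'then', λ } (including λ since L' is nullable).
From A ::= A' ; 'then' 'end': add FIRST(A') = { 'end', 'then', ; }.
A ::= ; L' contributes {;}.
From A ::= L' 'end': L' nullable, take FIRST(L') ∪ {'end'} = { 'end', 'then' }.
Union: FIRST(A) = { 'end', 'then', ;, λ }.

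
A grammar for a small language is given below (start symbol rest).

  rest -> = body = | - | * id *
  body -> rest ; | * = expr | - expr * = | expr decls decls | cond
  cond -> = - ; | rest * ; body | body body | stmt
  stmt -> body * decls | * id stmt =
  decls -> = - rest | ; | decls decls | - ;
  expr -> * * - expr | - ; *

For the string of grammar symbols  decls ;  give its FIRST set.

Add FIRST(decls) = { -, ;, = }; decls is not nullable, stop.

{ -, ;, = }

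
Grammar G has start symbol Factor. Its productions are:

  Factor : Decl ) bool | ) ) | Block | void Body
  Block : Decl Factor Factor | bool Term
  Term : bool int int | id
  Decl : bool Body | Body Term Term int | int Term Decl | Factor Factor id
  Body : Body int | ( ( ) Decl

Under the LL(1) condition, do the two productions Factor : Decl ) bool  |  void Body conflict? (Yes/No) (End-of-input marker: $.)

Yes

FIRST(Decl ) bool) = { (, ), bool, int, void } and FIRST(void Body) = { void }.
Both contain void, so the two alternatives are not disjoint — LL(1) conflict.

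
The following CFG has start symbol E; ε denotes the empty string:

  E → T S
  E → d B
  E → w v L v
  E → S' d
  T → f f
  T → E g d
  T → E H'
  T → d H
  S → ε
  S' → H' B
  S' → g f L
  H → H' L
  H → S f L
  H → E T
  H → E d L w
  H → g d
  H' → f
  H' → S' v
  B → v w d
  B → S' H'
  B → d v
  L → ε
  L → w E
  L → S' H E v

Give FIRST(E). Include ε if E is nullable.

From E → T S: add FIRST(T) = { d, f, g, w }.
E → d B contributes {d}.
E → w v L v contributes {w}.
From E → S' d: add FIRST(S') = { f, g }.
Union: FIRST(E) = { d, f, g, w }.

{ d, f, g, w }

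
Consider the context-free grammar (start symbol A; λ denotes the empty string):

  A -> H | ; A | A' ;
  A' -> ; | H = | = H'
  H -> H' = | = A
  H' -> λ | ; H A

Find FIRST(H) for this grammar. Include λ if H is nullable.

{ ;, = }

From H -> H' =: H' nullable, take FIRST(H') ∪ {=} = { ;, = }.
H -> = A contributes {=}.
Union: FIRST(H) = { ;, = }.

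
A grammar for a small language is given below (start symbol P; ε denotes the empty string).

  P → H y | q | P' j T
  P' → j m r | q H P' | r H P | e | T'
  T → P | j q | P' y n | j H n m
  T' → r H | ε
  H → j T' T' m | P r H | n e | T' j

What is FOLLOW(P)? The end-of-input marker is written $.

{ $, j, r, y }

P is the start symbol, so $ ∈ FOLLOW(P).
In P' → r H P: P is at the end, add FOLLOW(P') = { j, y }.
In T → P: P is at the end, add FOLLOW(T) = { $, j, r, y }.
In H → P r H: add FIRST(r H) = { r }.
Union: FOLLOW(P) = { $, j, r, y }.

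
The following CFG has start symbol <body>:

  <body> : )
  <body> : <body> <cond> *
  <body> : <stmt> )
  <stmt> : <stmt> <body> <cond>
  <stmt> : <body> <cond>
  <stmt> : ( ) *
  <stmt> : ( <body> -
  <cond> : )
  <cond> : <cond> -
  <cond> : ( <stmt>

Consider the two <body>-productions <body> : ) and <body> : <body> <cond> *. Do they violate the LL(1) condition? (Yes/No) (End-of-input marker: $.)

Yes

FIRST()) = { ) } and FIRST(<body> <cond> *) = { (, ) }.
Both contain ), so the two alternatives are not disjoint — LL(1) conflict.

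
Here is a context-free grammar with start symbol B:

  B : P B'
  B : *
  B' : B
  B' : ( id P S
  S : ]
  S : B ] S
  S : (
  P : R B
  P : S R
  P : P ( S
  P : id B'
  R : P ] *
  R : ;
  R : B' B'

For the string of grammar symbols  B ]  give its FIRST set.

Add FIRST(B) = { (, *, ;, ], id }; B is not nullable, stop.

{ (, *, ;, ], id }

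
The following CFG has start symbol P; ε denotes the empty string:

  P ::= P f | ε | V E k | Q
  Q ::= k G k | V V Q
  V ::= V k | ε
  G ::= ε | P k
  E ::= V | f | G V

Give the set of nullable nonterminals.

Directly nullable (have an ε-production): P, V, G.
E ::= V with every symbol nullable, so E is nullable.
No other nonterminal has a production whose RHS symbols are all nullable.

{ E, G, P, V }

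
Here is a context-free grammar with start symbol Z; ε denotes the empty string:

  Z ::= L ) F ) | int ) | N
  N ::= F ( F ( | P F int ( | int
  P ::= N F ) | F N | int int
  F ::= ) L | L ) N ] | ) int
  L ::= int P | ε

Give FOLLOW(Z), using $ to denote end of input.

{ $ }

Z is the start symbol, so $ ∈ FOLLOW(Z).
Union: FOLLOW(Z) = { $ }.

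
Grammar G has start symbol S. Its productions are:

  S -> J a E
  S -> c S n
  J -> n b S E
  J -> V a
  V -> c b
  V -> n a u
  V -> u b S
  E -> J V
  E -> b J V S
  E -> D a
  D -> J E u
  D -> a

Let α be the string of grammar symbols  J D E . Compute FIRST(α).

{ c, n, u }

Add FIRST(J) = { c, n, u }; J is not nullable, stop.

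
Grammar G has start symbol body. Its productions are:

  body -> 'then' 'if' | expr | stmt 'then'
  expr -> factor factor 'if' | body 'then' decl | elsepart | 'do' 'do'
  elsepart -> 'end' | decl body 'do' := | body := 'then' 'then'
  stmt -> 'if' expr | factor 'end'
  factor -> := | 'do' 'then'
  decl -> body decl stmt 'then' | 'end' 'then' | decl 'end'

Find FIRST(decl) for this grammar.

From decl -> body decl stmt 'then': add FIRST(body) = { 'do', 'end', 'if', 'then', := }.
decl -> 'end' 'then' contributes {'end'}.
From decl -> decl 'end': add FIRST(decl) = { 'do', 'end', 'if', 'then', := }.
Union: FIRST(decl) = { 'do', 'end', 'if', 'then', := }.

{ 'do', 'end', 'if', 'then', := }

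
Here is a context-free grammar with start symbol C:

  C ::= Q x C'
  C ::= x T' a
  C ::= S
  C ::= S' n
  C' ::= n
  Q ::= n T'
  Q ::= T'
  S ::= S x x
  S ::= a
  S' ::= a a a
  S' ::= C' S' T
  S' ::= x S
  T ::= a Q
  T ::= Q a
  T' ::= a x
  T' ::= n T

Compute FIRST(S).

From S ::= S x x: add FIRST(S) = { a }.
S ::= a contributes {a}.
Union: FIRST(S) = { a }.

{ a }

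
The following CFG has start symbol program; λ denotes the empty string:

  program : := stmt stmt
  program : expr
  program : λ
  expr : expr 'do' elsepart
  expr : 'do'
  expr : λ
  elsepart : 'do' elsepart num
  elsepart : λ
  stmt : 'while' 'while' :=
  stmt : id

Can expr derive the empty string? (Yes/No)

Yes

expr has an λ-production, so expr ⇒ λ.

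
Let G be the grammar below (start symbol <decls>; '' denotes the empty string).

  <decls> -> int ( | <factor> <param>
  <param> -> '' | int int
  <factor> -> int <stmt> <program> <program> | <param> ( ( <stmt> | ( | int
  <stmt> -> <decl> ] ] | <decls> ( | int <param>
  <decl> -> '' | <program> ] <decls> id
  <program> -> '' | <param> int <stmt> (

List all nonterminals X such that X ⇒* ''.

{ <decl>, <param>, <program> }

Directly nullable (have an ''-production): <param>, <decl>, <program>.
No other nonterminal has a production whose RHS symbols are all nullable.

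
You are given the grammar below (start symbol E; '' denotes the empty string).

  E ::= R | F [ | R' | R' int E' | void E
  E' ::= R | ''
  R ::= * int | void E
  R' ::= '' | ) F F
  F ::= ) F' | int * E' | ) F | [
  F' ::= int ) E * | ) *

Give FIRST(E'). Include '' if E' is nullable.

{ *, void, '' }

From E' ::= R: add FIRST(R) = { *, void }.
E' ::= '' contributes ''.
Union: FIRST(E') = { *, void, '' }.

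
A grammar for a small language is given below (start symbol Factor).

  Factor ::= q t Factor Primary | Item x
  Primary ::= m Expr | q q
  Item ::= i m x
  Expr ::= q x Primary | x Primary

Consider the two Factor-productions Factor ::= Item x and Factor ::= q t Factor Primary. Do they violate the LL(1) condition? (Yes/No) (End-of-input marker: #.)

FIRST(Item x) = { i } and FIRST(q t Factor Primary) = { q }.
The FIRST sets are disjoint and neither alternative is nullable — no conflict.

No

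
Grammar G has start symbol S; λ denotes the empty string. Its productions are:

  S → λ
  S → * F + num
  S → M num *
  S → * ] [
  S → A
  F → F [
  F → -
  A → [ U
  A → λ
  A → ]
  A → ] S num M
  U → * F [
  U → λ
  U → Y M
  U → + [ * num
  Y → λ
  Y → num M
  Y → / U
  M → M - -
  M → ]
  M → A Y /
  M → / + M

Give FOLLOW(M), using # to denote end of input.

In S → M num *: add FIRST(num *) = { num }.
In A → ] S num M: M is at the end, add FOLLOW(A) = { #, /, num }.
In U → Y M: M is at the end, add FOLLOW(U) = { #, /, [, ], num }.
In Y → num M: M is at the end, add FOLLOW(Y) = { /, [, ], num }.
In M → M - -: add FIRST(- -) = { - }.
In M → / + M: M is at the end, add FOLLOW(M) = { #, -, /, [, ], num }.
Union: FOLLOW(M) = { #, -, /, [, ], num }.

{ #, -, /, [, ], num }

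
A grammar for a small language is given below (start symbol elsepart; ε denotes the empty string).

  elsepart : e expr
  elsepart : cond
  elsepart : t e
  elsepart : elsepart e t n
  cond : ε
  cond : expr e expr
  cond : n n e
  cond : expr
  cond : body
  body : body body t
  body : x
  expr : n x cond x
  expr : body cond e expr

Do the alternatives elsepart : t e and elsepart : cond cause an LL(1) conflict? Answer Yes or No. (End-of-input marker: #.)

FIRST(t e) = { t } and FIRST(cond) = { n, x, ε }.
The second is nullable but FOLLOW(elsepart) = { #, e } is disjoint from FIRST of the first.

No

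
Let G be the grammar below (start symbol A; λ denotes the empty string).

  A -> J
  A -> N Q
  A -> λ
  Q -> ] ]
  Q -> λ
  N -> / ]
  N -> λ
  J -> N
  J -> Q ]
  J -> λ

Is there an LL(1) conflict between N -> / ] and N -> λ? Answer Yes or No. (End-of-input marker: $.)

FIRST(/ ]) = { / } and FIRST(λ) = { λ }.
The second is nullable but FOLLOW(N) = { $, ] } is disjoint from FIRST of the first.

No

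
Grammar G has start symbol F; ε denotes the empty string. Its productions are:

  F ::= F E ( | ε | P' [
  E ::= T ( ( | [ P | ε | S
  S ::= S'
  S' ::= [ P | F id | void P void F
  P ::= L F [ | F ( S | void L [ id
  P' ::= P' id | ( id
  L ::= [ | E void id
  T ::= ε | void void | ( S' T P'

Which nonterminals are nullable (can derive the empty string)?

Directly nullable (have an ε-production): F, E, T.
No other nonterminal has a production whose RHS symbols are all nullable.

{ E, F, T }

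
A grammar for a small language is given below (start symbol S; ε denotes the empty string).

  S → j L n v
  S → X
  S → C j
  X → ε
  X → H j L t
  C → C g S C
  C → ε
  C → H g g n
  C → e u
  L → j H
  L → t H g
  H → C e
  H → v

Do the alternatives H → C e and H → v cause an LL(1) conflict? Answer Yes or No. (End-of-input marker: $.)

Yes

FIRST(C e) = { e, g, v } and FIRST(v) = { v }.
Both contain v, so the two alternatives are not disjoint — LL(1) conflict.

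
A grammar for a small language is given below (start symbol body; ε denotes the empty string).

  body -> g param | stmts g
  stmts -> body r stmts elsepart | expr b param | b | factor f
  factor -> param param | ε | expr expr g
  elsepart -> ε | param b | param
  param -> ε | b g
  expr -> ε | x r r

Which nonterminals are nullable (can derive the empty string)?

{ elsepart, expr, factor, param }

Directly nullable (have an ε-production): factor, elsepart, param, expr.
No other nonterminal has a production whose RHS symbols are all nullable.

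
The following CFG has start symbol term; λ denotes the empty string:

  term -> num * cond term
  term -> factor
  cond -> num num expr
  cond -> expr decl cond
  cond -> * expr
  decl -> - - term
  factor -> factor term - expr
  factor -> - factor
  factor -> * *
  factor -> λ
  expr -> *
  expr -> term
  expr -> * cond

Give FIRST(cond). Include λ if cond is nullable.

{ *, -, num }

cond -> num num expr contributes {num}.
From cond -> expr decl cond: expr nullable, take FIRST(expr) ∪ FIRST(decl) = { *, -, num }.
cond -> * expr contributes {*}.
Union: FIRST(cond) = { *, -, num }.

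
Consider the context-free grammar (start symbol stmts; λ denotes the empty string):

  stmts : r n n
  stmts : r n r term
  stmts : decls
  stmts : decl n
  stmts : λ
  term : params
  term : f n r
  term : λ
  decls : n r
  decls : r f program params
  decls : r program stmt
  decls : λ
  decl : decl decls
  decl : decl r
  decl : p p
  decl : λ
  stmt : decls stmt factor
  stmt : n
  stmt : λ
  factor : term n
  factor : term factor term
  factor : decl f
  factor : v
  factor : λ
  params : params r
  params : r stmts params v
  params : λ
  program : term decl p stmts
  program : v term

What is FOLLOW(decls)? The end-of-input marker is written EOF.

{ EOF, f, n, p, r, v }

In stmts : decls: decls is at the end, add FOLLOW(stmts) = { EOF, f, n, p, r, v }.
In decl : decl decls: decls is at the end, add FOLLOW(decl) = { f, n, p, r }.
In stmt : decls stmt factor: add FIRST(stmt factor)\{λ} = { f, n, p, r, v }.
  Since stmt factor is nullable, also add FOLLOW(stmt) = { EOF, f, n, p, r, v }.
Union: FOLLOW(decls) = { EOF, f, n, p, r, v }.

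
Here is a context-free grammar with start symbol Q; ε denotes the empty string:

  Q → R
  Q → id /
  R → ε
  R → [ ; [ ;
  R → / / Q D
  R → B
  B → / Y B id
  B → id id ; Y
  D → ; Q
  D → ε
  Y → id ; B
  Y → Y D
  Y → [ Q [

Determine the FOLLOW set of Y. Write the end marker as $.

{ $, /, ;, [, id }

In B → / Y B id: add FIRST(B id) = { /, id }.
In B → id id ; Y: Y is at the end, add FOLLOW(B) = { $, /, ;, [, id }.
In Y → Y D: add FIRST(D)\{ε} = { ; }.
  Since D is nullable, also add FOLLOW(Y) = { $, /, ;, [, id }.
Union: FOLLOW(Y) = { $, /, ;, [, id }.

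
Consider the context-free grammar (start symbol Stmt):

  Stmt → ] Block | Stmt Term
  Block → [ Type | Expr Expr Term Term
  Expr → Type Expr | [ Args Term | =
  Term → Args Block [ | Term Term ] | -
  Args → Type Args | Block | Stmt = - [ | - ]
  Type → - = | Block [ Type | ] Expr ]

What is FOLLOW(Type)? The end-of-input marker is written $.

{ $, -, =, [, ] }

In Block → [ Type: Type is at the end, add FOLLOW(Block) = { $, -, =, [, ] }.
In Expr → Type Expr: add FIRST(Expr) = { -, =, [, ] }.
In Args → Type Args: add FIRST(Args) = { -, =, [, ] }.
In Type → Block [ Type: Type is at the end, add FOLLOW(Type) = { $, -, =, [, ] }.
Union: FOLLOW(Type) = { $, -, =, [, ] }.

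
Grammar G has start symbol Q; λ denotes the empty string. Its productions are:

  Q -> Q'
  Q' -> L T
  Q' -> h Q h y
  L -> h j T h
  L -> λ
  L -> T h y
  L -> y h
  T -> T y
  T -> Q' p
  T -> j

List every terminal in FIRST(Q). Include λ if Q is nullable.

From Q -> Q': add FIRST(Q') = { h, j, y }.
Union: FIRST(Q) = { h, j, y }.

{ h, j, y }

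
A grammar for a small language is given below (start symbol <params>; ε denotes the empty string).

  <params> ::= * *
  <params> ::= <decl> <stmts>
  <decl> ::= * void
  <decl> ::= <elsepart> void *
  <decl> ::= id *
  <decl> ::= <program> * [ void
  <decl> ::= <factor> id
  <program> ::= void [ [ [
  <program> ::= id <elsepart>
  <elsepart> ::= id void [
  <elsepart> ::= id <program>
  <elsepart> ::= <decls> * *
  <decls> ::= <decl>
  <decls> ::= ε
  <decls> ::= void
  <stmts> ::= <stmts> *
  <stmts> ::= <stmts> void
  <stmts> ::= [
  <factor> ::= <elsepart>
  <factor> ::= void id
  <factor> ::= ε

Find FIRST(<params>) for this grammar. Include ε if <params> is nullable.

{ *, id, void }

<params> ::= * * contributes {*}.
From <params> ::= <decl> <stmts>: add FIRST(<decl>) = { *, id, void }.
Union: FIRST(<params>) = { *, id, void }.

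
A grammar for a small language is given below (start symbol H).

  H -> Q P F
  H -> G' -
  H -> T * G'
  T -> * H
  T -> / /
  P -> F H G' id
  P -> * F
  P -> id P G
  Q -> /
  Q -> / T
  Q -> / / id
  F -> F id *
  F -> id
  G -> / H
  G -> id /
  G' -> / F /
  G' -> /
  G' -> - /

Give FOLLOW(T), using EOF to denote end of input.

In H -> T * G': add FIRST(* G') = { * }.
In Q -> / T: T is at the end, add FOLLOW(Q) = { *, id }.
Union: FOLLOW(T) = { *, id }.

{ *, id }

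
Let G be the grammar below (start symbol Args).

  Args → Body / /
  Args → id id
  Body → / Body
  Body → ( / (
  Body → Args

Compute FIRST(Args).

From Args → Body / /: add FIRST(Body) = { (, /, id }.
Args → id id contributes {id}.
Union: FIRST(Args) = { (, /, id }.

{ (, /, id }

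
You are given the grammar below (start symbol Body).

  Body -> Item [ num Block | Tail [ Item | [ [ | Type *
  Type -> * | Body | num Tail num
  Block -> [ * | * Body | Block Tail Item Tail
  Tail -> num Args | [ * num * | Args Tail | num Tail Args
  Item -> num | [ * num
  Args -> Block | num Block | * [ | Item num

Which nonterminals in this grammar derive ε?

No nonterminal has an empty production or an RHS whose symbols are all nullable.

{ } (none)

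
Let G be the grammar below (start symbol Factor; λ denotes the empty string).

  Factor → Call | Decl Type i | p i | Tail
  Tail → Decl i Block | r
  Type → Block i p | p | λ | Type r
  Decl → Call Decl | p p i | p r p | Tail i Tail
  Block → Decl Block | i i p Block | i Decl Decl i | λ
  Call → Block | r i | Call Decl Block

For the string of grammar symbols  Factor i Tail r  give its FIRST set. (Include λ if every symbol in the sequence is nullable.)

{ i, p, r }

Add FIRST(Factor)\{λ} = { i, p, r }; Factor is nullable, continue.
i is a terminal; add {i} and stop.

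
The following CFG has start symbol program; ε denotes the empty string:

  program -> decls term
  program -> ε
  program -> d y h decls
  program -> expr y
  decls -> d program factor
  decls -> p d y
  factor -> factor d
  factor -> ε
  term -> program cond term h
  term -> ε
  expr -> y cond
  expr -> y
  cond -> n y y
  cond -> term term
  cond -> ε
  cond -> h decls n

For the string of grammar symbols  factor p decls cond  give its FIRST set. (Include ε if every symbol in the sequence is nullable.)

{ d, p }

Add FIRST(factor)\{ε} = { d }; factor is nullable, continue.
p is a terminal; add {p} and stop.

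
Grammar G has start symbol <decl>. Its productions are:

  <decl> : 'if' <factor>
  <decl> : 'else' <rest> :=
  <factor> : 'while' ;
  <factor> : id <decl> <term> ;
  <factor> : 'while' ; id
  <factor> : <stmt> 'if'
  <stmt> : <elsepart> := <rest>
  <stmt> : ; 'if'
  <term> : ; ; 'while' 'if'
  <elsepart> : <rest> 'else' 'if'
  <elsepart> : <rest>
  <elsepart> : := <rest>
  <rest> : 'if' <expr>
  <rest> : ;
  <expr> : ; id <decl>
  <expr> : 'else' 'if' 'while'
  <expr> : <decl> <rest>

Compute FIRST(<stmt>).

{ 'if', :=, ; }

From <stmt> : <elsepart> := <rest>: add FIRST(<elsepart>) = { 'if', :=, ; }.
<stmt> : ; 'if' contributes {;}.
Union: FIRST(<stmt>) = { 'if', :=, ; }.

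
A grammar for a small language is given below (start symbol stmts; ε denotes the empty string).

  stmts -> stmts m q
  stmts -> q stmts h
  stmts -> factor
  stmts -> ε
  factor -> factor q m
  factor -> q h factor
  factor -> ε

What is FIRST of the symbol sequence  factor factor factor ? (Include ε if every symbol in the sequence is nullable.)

Add FIRST(factor)\{ε} = { q }; factor is nullable, continue.
Add FIRST(factor)\{ε} = { q }; factor is nullable, continue.
Add FIRST(factor)\{ε} = { q }; factor is nullable, continue.
Every symbol is nullable, so include ε.

{ q, ε }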